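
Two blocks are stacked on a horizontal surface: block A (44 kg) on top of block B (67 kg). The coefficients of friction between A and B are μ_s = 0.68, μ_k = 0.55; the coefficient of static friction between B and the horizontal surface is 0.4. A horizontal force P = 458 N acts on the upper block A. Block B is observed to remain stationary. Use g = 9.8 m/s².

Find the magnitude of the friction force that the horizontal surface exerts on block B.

f ≈ 237 N

The normal force B exerts on A is simply A's weight, N₁ = 431.2 N.
Maximum static friction on A from B: μ_s N₁ = 0.68×431.2 = 293.2 N.
Since P = 458 N > 293.2 N, A slides on B; the A–B friction is kinetic: f₁ = μ_k N₁ = 0.55×431.2 = 237 N.
B experiences an equal 237 N forward from A (third law). B is in equilibrium, so the floor supplies f₂ = 237 N of static friction (limit μ_s(m_A+m_B)g = 435.1 N, not exceeded).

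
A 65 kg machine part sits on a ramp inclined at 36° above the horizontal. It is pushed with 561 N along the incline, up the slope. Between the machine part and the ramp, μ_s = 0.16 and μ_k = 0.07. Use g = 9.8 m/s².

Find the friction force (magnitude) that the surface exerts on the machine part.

f ≈ 36.1 N (down the incline)

Perpendicular to the surface, N = m g cos θ = 65·9.8·cos 36° = 515.3 N.
The friction needed for equilibrium is m g sin θ − P = 374.4 − 561 = -186.6 N, measured positive up-slope.
Maximum static friction available: μ_s N = 0.16 × 515.3 = 82.46 N.
Since |-186.6| > 82.46 N, static friction cannot hold it; the machine part slides up the incline and kinetic friction applies: f = μ_k N = 0.07 × 515.3 = 36.1 N.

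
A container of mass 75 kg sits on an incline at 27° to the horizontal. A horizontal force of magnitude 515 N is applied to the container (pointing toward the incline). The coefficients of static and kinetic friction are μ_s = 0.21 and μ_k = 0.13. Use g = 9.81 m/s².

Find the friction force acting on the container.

The horizontal push has a component P sin θ into the surface, so N = m g cos θ + P sin θ = 655.6 + 233.8 = 889.4 N.
Parallel to the incline: P cos θ − m g sin θ = 458.9 − 334 = 124.8 N; the friction needed to balance this is 124.8 N acting down the slope.
Maximum static friction: μ_s N = 0.21 × 889.4 = 186.8 N.
Since 124.8 N is within the 186.8 N limit, the container stays put and friction is exactly 125 N.

f ≈ 125 N (down the incline)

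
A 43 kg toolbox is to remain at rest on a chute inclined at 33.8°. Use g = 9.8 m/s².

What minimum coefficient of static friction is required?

At the slip threshold m g sin θ = μ_s m g cos θ, so μ_s,min = tan θ.
μ_s,min = tan 33.8° = 0.669.

μ_s,min ≈ 0.669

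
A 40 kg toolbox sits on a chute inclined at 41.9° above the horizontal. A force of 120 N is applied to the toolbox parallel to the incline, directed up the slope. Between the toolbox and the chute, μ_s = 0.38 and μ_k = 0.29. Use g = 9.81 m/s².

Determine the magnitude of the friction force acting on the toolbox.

f ≈ 84.7 N (up the incline)

Normal force: N = m g cos θ = 40 × 9.81 × cos 41.9° = 292.1 N.
The friction needed for equilibrium is m g sin θ − P = 262.1 − 120 = 142.1 N, measured positive up-slope.
Static friction can supply at most μ_s N = 111 N.
Since |142.1| > 111 N, static friction cannot hold it; the toolbox slides down the incline and kinetic friction applies: f = μ_k N = 0.29 × 292.1 = 84.7 N.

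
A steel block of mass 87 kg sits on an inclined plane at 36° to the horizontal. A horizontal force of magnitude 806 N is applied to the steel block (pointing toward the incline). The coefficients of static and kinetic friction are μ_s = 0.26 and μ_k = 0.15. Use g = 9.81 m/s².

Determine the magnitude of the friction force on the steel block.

f ≈ 150 N (down the incline)

The horizontal push has a component P sin θ into the surface, so N = m g cos θ + P sin θ = 690.5 + 473.8 = 1164 N.
Parallel to the incline: P cos θ − m g sin θ = 652.1 − 501.7 = 150.4 N; the friction needed to balance this is 150.4 N acting down the slope.
Maximum static friction: μ_s N = 0.26 × 1164 = 302.7 N.
Since 150.4 N is within the 302.7 N limit, the steel block stays put and friction is exactly 150 N.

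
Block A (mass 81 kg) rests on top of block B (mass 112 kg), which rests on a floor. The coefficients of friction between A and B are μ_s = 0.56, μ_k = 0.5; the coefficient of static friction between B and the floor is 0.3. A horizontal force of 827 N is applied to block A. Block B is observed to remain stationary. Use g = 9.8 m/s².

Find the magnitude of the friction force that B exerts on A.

f ≈ 397 N

The normal force B exerts on A is simply A's weight, N₁ = 793.8 N.
Maximum static friction on A from B: μ_s N₁ = 0.56×793.8 = 444.5 N.
P = 827 N exceeds that limit, so A slips over B and the interface friction becomes kinetic: f₁ = μ_k N₁ = 0.5×793.8 = 397 N.
By Newton's third law B feels 397 N forward from A. With B stationary, the floor's static friction on B balances it: f₂ = 397 N (well within μ_s(m_A+m_B)g = 567.4 N).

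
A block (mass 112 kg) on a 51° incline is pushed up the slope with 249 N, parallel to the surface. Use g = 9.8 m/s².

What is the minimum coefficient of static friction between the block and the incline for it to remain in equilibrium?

N = m g cos θ = 690.7 N.
Friction must make up the shortfall along the incline: f = m g sin θ − P = 853 − 249 = 604 N.
At the threshold f = μ_s N, so μ_s,min = 604/690.7 = 0.874.

μ_s,min ≈ 0.874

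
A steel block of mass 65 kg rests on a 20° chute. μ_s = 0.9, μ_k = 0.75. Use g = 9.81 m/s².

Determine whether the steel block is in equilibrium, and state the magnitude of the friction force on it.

N = m g cos θ = 599 N.
Down-slope weight component: m g sin θ = 218 N.
μ_s N = 539 N.
218 ≤ 539 N, so it stays put; friction = 218 N.

f ≈ 218 N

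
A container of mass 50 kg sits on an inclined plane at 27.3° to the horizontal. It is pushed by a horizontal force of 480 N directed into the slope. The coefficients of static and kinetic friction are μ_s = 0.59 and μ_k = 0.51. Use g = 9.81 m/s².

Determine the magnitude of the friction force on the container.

Resolve perpendicular to the incline: N = m g cos θ + P sin θ = 50×9.81×cos 27.3° + 480×sin 27.3° = 656 N.
Along the incline, the net driving force (taking up-slope positive) is P cos θ − m g sin θ = 426.5 − 225 = 201.6 N, so equilibrium requires friction f = -201.6 N (down-slope).
Maximum static friction: μ_s N = 0.59 × 656 = 387.1 N.
Since 201.6 N is within the 387.1 N limit, the container stays put and friction is exactly 202 N.

f ≈ 202 N (down the incline)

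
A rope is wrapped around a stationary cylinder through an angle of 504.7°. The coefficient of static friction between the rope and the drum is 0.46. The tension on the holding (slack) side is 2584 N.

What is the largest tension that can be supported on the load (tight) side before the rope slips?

T_max ≈ 149000 N

At impending slip the capstan equation gives T₂/T₁ = e^{μβ} with β in radians.
β = 504.7° × π/180 = 8.809 rad.
e^{μβ} = e^{0.46×8.809} = 57.51.
T₂ = T₁ · e^{μβ} = 2584 × 57.51 = 149000 N.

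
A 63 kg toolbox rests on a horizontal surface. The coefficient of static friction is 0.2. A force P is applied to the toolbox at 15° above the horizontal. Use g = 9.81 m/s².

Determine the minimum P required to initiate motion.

N = m g − P sin α (the pull lifts the toolbox).
At impending slip, P cos α = μ_s N = μ_s (m g − P sin α).
Solving: P (cos α + μ_s sin α) = μ_s m g → P = 0.2×618/(cos 15° + 0.2 sin 15°) = 124/1.018 = 121 N.

P ≈ 121 N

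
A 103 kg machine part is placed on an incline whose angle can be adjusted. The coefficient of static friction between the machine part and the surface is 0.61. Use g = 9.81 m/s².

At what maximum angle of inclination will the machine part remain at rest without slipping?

θ_max ≈ 31.4°

At the slip threshold, m g sin θ = μ_s · m g cos θ, so tan θ = μ_s.
θ_max = arctan(0.61) = 31.4°.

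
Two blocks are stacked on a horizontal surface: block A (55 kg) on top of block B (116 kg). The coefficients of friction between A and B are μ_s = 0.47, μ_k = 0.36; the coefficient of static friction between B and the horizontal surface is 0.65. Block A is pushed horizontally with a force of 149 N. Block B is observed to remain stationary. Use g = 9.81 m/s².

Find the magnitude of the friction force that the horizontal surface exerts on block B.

f ≈ 149 N

Between the blocks, N₁ = m_A g = 539.6 N.
Maximum static friction on A from B: μ_s N₁ = 0.47×539.6 = 253.6 N.
Since P = 149 N ≤ 253.6 N, A does not slip on B; friction on A equals P = 149 N.
B experiences an equal 149 N forward from A (third law). B is in equilibrium, so the floor supplies f₂ = 149 N of static friction (limit μ_s(m_A+m_B)g = 1090 N, not exceeded).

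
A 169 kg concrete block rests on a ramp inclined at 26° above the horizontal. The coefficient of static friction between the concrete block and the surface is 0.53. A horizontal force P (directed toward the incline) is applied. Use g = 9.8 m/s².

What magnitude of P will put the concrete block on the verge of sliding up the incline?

P ≈ 2270 N

At impending motion up the slope, friction acts down-slope at its limit: f = μ_s N.
Perpendicular to the incline: N = m g cos θ + P sin θ.
Along the incline: P cos θ = m g sin θ + μ_s N = m g sin θ + μ_s (m g cos θ + P sin θ).
Solving, P (cos θ − μ_s sin θ) = m g (sin θ + μ_s cos θ), so P = 169×9.8×(sin 26° + 0.53 cos 26°)/(cos 26° − 0.53 sin 26°) = 1660×0.9147/0.6665 = 2270 N.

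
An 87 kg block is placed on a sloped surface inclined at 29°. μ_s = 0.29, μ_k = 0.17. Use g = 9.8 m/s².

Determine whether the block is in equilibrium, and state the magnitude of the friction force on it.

N = m g cos θ = 746 N.
Down-slope weight component: m g sin θ = 413 N.
μ_s N = 216 N.
413 > 216 N, so it slides; kinetic friction f = μ_k N = 0.17×746 = 127 N.

f ≈ 127 N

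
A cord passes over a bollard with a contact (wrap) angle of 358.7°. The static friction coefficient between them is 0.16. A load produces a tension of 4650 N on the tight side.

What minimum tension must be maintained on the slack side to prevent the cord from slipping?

T_min ≈ 1710 N

Capstan equation at impending slip: T_tight/T_slack = e^{μβ}.
β = 358.7° = 6.26 rad; e^{μβ} = e^{0.16×6.26} = 2.723.
T_slack = T_tight / e^{μβ} = 4650 / 2.723 = 1710 N.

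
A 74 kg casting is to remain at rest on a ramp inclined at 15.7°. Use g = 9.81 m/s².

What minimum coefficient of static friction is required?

At the slip threshold m g sin θ = μ_s m g cos θ, so μ_s,min = tan θ.
μ_s,min = tan 15.7° = 0.281.

μ_s,min ≈ 0.281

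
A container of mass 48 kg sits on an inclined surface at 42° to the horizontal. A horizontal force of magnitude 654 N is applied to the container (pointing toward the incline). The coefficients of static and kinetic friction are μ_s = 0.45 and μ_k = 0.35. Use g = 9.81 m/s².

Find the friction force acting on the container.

The horizontal push has a component P sin θ into the surface, so N = m g cos θ + P sin θ = 349.9 + 437.6 = 787.5 N.
Parallel to the incline: P cos θ − m g sin θ = 486 − 315.1 = 170.9 N; the friction needed to balance this is 170.9 N acting down the slope.
The limit of static friction is μ_s N = 354.4 N.
|f_req| = 170.9 ≤ 354.4 N → the container is in equilibrium; friction equals the required value.

f ≈ 171 N (down the incline)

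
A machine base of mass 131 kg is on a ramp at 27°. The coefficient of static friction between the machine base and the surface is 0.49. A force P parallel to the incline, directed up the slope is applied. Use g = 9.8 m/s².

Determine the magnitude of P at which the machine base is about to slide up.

P ≈ 1140 N

At impending motion up the slope, friction acts down-slope at its limit: f = μ_s N.
P is parallel to the surface, so N = m g cos θ = 1140 N.
Along the incline: P = m g sin θ + μ_s N = 583 + 0.49×1140 = 1140 N.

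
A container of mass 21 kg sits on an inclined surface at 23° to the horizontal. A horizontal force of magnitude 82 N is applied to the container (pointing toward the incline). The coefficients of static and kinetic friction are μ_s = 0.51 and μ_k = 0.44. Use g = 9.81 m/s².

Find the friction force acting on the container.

f ≈ 5.01 N (up the incline)

The horizontal push has a component P sin θ into the surface, so N = m g cos θ + P sin θ = 189.6 + 32.04 = 221.7 N.
Parallel to the incline: P cos θ − m g sin θ = 75.48 − 80.49 = -5.013 N; the friction needed to balance this is 5.013 N acting up the slope.
Maximum static friction: μ_s N = 0.51 × 221.7 = 113.1 N.
Since 5.013 N is within the 113.1 N limit, the container stays put and friction is exactly 5.01 N.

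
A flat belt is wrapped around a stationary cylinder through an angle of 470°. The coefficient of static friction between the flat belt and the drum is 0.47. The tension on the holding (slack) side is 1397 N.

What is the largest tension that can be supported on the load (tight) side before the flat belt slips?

T_max ≈ 66000 N

At impending slip the capstan equation gives T₂/T₁ = e^{μβ} with β in radians.
β = 470° × π/180 = 8.203 rad.
e^{μβ} = e^{0.47×8.203} = 47.25.
T₂ = T₁ · e^{μβ} = 1397 × 47.25 = 66000 N.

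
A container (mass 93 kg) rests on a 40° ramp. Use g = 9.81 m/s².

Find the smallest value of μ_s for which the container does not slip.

μ_s,min ≈ 0.839

At the slip threshold m g sin θ = μ_s m g cos θ, so μ_s,min = tan θ.
μ_s,min = tan 40° = 0.839.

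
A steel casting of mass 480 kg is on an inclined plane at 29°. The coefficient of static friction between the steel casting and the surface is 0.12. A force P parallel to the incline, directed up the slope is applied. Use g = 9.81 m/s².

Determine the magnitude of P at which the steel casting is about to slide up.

P ≈ 2780 N

At impending motion up the slope, friction acts down-slope at its limit: f = μ_s N.
P is parallel to the surface, so N = m g cos θ = 4120 N.
Along the incline: P = m g sin θ + μ_s N = 2280 + 0.12×4120 = 2780 N.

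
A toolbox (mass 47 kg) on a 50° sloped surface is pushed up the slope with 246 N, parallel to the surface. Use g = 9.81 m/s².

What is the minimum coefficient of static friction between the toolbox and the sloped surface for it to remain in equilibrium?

N = m g cos θ = 296.4 N.
Friction must make up the shortfall along the incline: f = m g sin θ − P = 353.2 − 246 = 107.2 N.
At the threshold f = μ_s N, so μ_s,min = 107.2/296.4 = 0.362.

μ_s,min ≈ 0.362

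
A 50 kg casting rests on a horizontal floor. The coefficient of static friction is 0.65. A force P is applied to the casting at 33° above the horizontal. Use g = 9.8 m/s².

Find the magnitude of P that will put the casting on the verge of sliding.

P ≈ 267 N

N = m g − P sin α (the pull lifts the casting).
At impending slip, P cos α = μ_s N = μ_s (m g − P sin α).
Solving: P (cos α + μ_s sin α) = μ_s m g → P = 0.65×490/(cos 33° + 0.65 sin 33°) = 319/1.193 = 267 N.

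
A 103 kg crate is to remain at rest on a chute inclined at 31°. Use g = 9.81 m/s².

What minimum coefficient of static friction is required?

μ_s,min ≈ 0.601

At the slip threshold m g sin θ = μ_s m g cos θ, so μ_s,min = tan θ.
μ_s,min = tan 31° = 0.601.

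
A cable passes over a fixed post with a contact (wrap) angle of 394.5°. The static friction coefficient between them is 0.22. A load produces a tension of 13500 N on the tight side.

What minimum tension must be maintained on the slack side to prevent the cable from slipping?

T_min ≈ 2970 N

Capstan equation at impending slip: T_tight/T_slack = e^{μβ}.
β = 394.5° = 6.885 rad; e^{μβ} = e^{0.22×6.885} = 4.548.
T_slack = T_tight / e^{μβ} = 13500 / 4.548 = 2970 N.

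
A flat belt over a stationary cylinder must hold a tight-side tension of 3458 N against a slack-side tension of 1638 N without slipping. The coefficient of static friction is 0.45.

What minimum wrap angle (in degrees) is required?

T₂/T₁ = e^{μβ} → β = ln(T₂/T₁)/μ.
β = ln(3458/1638)/0.45 = 0.7472/0.45 = 1.66 rad.
In degrees: β = 1.66 × 180/π = 95.1°.

β_min ≈ 95.1°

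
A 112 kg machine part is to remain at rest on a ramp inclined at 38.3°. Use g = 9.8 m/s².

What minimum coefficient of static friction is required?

At the slip threshold m g sin θ = μ_s m g cos θ, so μ_s,min = tan θ.
μ_s,min = tan 38.3° = 0.79.

μ_s,min ≈ 0.79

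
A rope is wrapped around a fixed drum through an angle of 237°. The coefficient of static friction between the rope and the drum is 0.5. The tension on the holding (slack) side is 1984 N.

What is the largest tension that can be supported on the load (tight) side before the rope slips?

At impending slip the capstan equation gives T₂/T₁ = e^{μβ} with β in radians.
β = 237° × π/180 = 4.136 rad.
e^{μβ} = e^{0.5×4.136} = 7.911.
T₂ = T₁ · e^{μβ} = 1984 × 7.911 = 15700 N.

T_max ≈ 15700 N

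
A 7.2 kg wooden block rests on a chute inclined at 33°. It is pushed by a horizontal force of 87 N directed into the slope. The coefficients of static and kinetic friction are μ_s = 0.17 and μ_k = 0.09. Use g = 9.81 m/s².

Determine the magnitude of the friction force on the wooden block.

Resolve perpendicular to the incline: N = m g cos θ + P sin θ = 7.2×9.81×cos 33° + 87×sin 33° = 106.6 N.
Along the incline, the net driving force (taking up-slope positive) is P cos θ − m g sin θ = 72.96 − 38.47 = 34.5 N, so equilibrium requires friction f = -34.5 N (down-slope).
The limit of static friction is μ_s N = 18.13 N.
|f_req| = 34.5 > 18.13 N → the wooden block slides up the incline; f = μ_k N = 0.09 × 106.6 = 9.6 N.

f ≈ 9.6 N (down the incline)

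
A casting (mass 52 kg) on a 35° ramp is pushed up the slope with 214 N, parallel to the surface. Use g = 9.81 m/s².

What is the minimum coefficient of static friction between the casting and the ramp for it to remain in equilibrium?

N = m g cos θ = 417.9 N.
Friction must make up the shortfall along the incline: f = m g sin θ − P = 292.6 − 214 = 78.59 N.
At the threshold f = μ_s N, so μ_s,min = 78.59/417.9 = 0.188.

μ_s,min ≈ 0.188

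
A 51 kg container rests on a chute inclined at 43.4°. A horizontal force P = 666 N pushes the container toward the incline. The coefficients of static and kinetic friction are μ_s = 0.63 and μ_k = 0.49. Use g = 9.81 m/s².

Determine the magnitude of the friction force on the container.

The horizontal push has a component P sin θ into the surface, so N = m g cos θ + P sin θ = 363.5 + 457.6 = 821.1 N.
Parallel to the incline: P cos θ − m g sin θ = 483.9 − 343.8 = 140.1 N; the friction needed to balance this is 140.1 N acting down the slope.
Maximum static friction: μ_s N = 0.63 × 821.1 = 517.3 N.
Since 140.1 N is within the 517.3 N limit, the container stays put and friction is exactly 140 N.

f ≈ 140 N (down the incline)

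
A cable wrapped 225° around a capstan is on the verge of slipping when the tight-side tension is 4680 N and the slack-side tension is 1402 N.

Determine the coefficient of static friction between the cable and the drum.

T₂/T₁ = e^{μβ} → μ = ln(T₂/T₁)/β.
β = 225° = 3.927 rad.
μ = ln(4680/1402)/3.927 = ln(3.338)/3.927 = 0.307.

μ ≈ 0.307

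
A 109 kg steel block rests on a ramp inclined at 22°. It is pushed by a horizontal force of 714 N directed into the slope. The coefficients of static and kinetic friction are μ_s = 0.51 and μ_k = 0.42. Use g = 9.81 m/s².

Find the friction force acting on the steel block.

f ≈ 261 N (down the incline)

Resolve perpendicular to the incline: N = m g cos θ + P sin θ = 109×9.81×cos 22° + 714×sin 22° = 1259 N.
Along the incline, the net driving force (taking up-slope positive) is P cos θ − m g sin θ = 662 − 400.6 = 261.4 N, so equilibrium requires friction f = -261.4 N (down-slope).
The limit of static friction is μ_s N = 642 N.
|f_req| = 261.4 ≤ 642 N → the steel block is in equilibrium; friction equals the required value.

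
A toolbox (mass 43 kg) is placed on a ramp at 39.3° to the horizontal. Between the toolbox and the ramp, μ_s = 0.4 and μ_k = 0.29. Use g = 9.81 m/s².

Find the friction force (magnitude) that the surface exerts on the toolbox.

The normal reaction is N = m g cos θ = 326.4 N.
Along the slope the weight component is m g sin θ = 267.2 N; friction must supply exactly this, acting up-slope.
Maximum static friction available: μ_s N = 0.4 × 326.4 = 130.6 N.
|267.2| exceeds 130.6 N, so the toolbox slips down-slope; friction is kinetic, f = μ_k N = 0.29×326.4 = 94.7 N.

f ≈ 94.7 N (up the incline)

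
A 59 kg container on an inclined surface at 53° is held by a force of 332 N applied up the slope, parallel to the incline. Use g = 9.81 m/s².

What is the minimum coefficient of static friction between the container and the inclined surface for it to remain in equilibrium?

N = m g cos θ = 348.3 N.
Friction must make up the shortfall along the incline: f = m g sin θ − P = 462.2 − 332 = 130.2 N.
At the threshold f = μ_s N, so μ_s,min = 130.2/348.3 = 0.374.

μ_s,min ≈ 0.374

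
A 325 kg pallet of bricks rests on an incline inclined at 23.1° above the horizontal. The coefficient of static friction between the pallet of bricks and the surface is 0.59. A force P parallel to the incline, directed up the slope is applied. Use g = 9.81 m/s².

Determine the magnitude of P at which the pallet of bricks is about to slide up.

At impending motion up the slope, friction acts down-slope at its limit: f = μ_s N.
P is parallel to the surface, so N = m g cos θ = 2930 N.
Along the incline: P = m g sin θ + μ_s N = 1250 + 0.59×2930 = 2980 N.

P ≈ 2980 N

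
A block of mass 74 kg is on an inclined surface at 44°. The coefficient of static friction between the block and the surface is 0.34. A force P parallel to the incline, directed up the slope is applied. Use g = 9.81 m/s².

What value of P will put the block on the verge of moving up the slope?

At impending motion up the slope, friction acts down-slope at its limit: f = μ_s N.
P is parallel to the surface, so N = m g cos θ = 522 N.
Along the incline: P = m g sin θ + μ_s N = 504 + 0.34×522 = 682 N.

P ≈ 682 N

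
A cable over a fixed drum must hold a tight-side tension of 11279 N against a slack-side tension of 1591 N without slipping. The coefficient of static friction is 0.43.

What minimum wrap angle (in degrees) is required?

T₂/T₁ = e^{μβ} → β = ln(T₂/T₁)/μ.
β = ln(11279/1591)/0.43 = 1.959/0.43 = 4.555 rad.
In degrees: β = 4.555 × 180/π = 261°.

β_min ≈ 261°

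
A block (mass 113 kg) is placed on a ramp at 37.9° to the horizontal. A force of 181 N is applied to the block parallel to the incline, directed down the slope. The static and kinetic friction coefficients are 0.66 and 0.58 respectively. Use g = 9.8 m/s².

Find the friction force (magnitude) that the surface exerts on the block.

f ≈ 507 N (up the incline)

Perpendicular to the surface, N = m g cos θ = 113·9.8·cos 37.9° = 873.8 N.
The friction needed for equilibrium is m g sin θ + P = 680.3 + 181 = 861.3 N, measured positive up-slope.
Maximum static friction available: μ_s N = 0.66 × 873.8 = 576.7 N.
|861.3| exceeds 576.7 N, so the block slips down-slope; friction is kinetic, f = μ_k N = 0.58×873.8 = 507 N.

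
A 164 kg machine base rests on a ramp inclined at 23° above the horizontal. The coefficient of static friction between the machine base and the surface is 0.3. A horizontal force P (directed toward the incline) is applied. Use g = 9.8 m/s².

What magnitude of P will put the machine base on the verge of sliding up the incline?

At impending motion up the slope, friction acts down-slope at its limit: f = μ_s N.
Perpendicular to the incline: N = m g cos θ + P sin θ.
Along the incline: P cos θ = m g sin θ + μ_s N = m g sin θ + μ_s (m g cos θ + P sin θ).
Solving, P (cos θ − μ_s sin θ) = m g (sin θ + μ_s cos θ), so P = 164×9.8×(sin 23° + 0.3 cos 23°)/(cos 23° − 0.3 sin 23°) = 1610×0.6669/0.8033 = 1330 N.

P ≈ 1330 N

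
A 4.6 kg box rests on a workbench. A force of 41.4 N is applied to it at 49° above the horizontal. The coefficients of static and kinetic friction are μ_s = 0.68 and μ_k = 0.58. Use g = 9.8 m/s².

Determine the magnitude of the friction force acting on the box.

N = m g − P sin α = 45.08 − 41.4×sin 49° = 13.84 N.
The horizontal driving force is P cos α = 27.16 N, so equilibrium needs friction f = 27.16 N.
The static-friction limit is μ_s N = 9.408 N.
The required friction exceeds μ_s N, so the box moves and f = μ_k N = 8.02 N.

f ≈ 8.02 N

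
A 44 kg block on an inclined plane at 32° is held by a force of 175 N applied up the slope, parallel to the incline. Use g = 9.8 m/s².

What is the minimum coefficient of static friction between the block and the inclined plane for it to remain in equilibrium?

N = m g cos θ = 365.7 N.
Friction must make up the shortfall along the incline: f = m g sin θ − P = 228.5 − 175 = 53.5 N.
At the threshold f = μ_s N, so μ_s,min = 53.5/365.7 = 0.146.

μ_s,min ≈ 0.146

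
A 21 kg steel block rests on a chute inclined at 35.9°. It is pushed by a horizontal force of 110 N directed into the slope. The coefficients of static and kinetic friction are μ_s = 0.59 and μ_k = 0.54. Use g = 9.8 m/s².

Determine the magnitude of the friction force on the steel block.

f ≈ 31.6 N (up the incline)

Normal direction: N = m g cos θ + P sin θ = 231.2 N.
Along the incline, the net driving force (taking up-slope positive) is P cos θ − m g sin θ = 89.1 − 120.7 = -31.57 N, so equilibrium requires friction f = 31.57 N (up-slope).
Maximum static friction: μ_s N = 0.59 × 231.2 = 136.4 N.
Since 31.57 N is within the 136.4 N limit, the steel block stays put and friction is exactly 31.6 N.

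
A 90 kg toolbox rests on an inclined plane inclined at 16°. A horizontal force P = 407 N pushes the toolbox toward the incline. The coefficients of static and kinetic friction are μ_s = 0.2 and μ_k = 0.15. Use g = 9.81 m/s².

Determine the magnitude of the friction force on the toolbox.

f ≈ 148 N (down the incline)

Normal direction: N = m g cos θ + P sin θ = 960.9 N.
Along the incline, the net driving force (taking up-slope positive) is P cos θ − m g sin θ = 391.2 − 243.4 = 147.9 N, so equilibrium requires friction f = -147.9 N (down-slope).
Maximum static friction: μ_s N = 0.2 × 960.9 = 192.2 N.
Since 147.9 N is within the 192.2 N limit, the toolbox stays put and friction is exactly 148 N.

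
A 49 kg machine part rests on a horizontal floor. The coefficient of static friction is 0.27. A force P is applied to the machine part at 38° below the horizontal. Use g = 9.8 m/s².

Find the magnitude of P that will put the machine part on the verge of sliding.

P ≈ 209 N

N = m g + P sin α (the push presses the machine part into the horizontal floor).
At impending slip, P cos α = μ_s N = μ_s (m g + P sin α).
Solving: P (cos α − μ_s sin α) = μ_s m g → P = 0.27×480/(cos 38° − 0.27 sin 38°) = 130/0.6218 = 209 N.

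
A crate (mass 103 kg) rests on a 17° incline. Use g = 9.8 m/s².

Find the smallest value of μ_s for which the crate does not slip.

At the slip threshold m g sin θ = μ_s m g cos θ, so μ_s,min = tan θ.
μ_s,min = tan 17° = 0.306.

μ_s,min ≈ 0.306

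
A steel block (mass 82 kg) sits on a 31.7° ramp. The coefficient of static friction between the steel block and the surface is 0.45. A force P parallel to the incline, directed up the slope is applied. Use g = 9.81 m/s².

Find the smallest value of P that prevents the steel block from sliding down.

The steel block tends to slide down (tan θ > μ_s), so at the point of impending slip friction acts up-slope at its limit: f = μ_s N.
P is parallel to the surface, so N = m g cos θ = 684 N.
Along the incline: P + μ_s N = m g sin θ, so P = 423 − 0.45×684 = 115 N.

P_min ≈ 115 N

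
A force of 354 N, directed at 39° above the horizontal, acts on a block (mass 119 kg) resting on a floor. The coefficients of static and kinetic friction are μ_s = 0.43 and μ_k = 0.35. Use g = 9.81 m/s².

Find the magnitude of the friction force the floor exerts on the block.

Vertical equilibrium gives N = m g − P sin α = 944.6 N.
The horizontal driving force is P cos α = 275.1 N, so equilibrium needs friction f = 275.1 N.
The static-friction limit is μ_s N = 406.2 N.
Since 275.1 N does not exceed the limit, the block stays at rest and f = 275 N.

f ≈ 275 N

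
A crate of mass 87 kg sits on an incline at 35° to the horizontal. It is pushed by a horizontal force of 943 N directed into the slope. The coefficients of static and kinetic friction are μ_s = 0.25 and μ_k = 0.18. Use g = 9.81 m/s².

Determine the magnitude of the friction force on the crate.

Resolve perpendicular to the incline: N = m g cos θ + P sin θ = 87×9.81×cos 35° + 943×sin 35° = 1240 N.
Parallel to the incline: P cos θ − m g sin θ = 772.5 − 489.5 = 282.9 N; the friction needed to balance this is 282.9 N acting down the slope.
The limit of static friction is μ_s N = 310 N.
|f_req| = 282.9 ≤ 310 N → the crate is in equilibrium; friction equals the required value.

f ≈ 283 N (down the incline)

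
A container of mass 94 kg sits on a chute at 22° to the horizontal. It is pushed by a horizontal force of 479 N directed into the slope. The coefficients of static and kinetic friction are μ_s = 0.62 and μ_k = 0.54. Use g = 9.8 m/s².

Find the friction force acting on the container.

Resolve perpendicular to the incline: N = m g cos θ + P sin θ = 94×9.8×cos 22° + 479×sin 22° = 1034 N.
Parallel to the incline: P cos θ − m g sin θ = 444.1 − 345.1 = 99.03 N; the friction needed to balance this is 99.03 N acting down the slope.
Maximum static friction: μ_s N = 0.62 × 1034 = 640.8 N.
|f_req| = 99.03 ≤ 640.8 N → the container is in equilibrium; friction equals the required value.

f ≈ 99 N (down the incline)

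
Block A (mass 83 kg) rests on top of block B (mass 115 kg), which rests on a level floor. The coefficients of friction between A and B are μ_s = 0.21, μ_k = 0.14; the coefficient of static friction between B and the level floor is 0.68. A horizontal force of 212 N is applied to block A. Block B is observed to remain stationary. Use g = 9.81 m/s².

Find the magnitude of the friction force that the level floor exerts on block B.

Normal force at the A–B interface: N₁ = m_A g = 814.2 N.
So the A–B interface can sustain at most μ_s N₁ = 171 N of static friction.
P = 212 N exceeds that limit, so A slips over B and the interface friction becomes kinetic: f₁ = μ_k N₁ = 0.14×814.2 = 114 N.
By Newton's third law B feels 114 N forward from A. With B stationary, the floor's static friction on B balances it: f₂ = 114 N (well within μ_s(m_A+m_B)g = 1321 N).

f ≈ 114 N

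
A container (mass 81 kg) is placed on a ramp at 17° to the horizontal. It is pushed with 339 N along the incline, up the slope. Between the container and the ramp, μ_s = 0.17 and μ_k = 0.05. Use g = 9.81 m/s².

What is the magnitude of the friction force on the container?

f ≈ 107 N (down the incline)

Perpendicular to the surface, N = m g cos θ = 81·9.81·cos 17° = 759.9 N.
Parallel to the incline, ΣF = 0 gives f = m g sin θ − P = 232.3 − 339 = -106.7 N (up-slope positive).
The static-friction ceiling is μ_s N = 0.17 × 759.9 = 129.2 N.
Since |-106.7| ≤ 129.2 N, the container remains in static equilibrium and friction takes exactly the required value.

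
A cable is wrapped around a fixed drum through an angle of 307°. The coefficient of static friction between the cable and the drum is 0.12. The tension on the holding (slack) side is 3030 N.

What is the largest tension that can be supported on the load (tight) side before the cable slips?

At impending slip the capstan equation gives T₂/T₁ = e^{μβ} with β in radians.
β = 307° × π/180 = 5.358 rad.
e^{μβ} = e^{0.12×5.358} = 1.902.
T₂ = T₁ · e^{μβ} = 3030 × 1.902 = 5760 N.

T_max ≈ 5760 N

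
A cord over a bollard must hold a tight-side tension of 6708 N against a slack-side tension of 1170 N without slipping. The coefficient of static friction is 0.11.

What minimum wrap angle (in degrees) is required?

β_min ≈ 910°

T₂/T₁ = e^{μβ} → β = ln(T₂/T₁)/μ.
β = ln(6708/1170)/0.11 = 1.746/0.11 = 15.88 rad.
In degrees: β = 15.88 × 180/π = 910°.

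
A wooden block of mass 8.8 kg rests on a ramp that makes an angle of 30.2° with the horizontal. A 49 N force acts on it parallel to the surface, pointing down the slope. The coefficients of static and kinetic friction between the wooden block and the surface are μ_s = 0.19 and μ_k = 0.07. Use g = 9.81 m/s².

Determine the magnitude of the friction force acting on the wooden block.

f ≈ 5.22 N (up the incline)

Normal force: N = m g cos θ = 8.8 × 9.81 × cos 30.2° = 74.61 N.
The friction needed for equilibrium is m g sin θ + P = 43.42 + 49 = 92.42 N, measured positive up-slope.
The static-friction ceiling is μ_s N = 0.19 × 74.61 = 14.18 N.
|92.42| exceeds 14.18 N, so the wooden block slips down-slope; friction is kinetic, f = μ_k N = 0.07×74.61 = 5.22 N.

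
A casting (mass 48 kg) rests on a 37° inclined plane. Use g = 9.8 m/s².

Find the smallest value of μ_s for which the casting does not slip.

At the slip threshold m g sin θ = μ_s m g cos θ, so μ_s,min = tan θ.
μ_s,min = tan 37° = 0.754.

μ_s,min ≈ 0.754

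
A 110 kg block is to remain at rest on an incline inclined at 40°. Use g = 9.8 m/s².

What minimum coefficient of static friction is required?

At the slip threshold m g sin θ = μ_s m g cos θ, so μ_s,min = tan θ.
μ_s,min = tan 40° = 0.839.

μ_s,min ≈ 0.839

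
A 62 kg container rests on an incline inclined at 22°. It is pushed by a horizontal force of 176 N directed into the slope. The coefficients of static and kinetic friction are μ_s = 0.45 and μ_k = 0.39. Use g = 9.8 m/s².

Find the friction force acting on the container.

f ≈ 64.4 N (up the incline)

Normal direction: N = m g cos θ + P sin θ = 629.3 N.
Parallel to the incline: P cos θ − m g sin θ = 163.2 − 227.6 = -64.43 N; the friction needed to balance this is 64.43 N acting up the slope.
The limit of static friction is μ_s N = 283.2 N.
|f_req| = 64.43 ≤ 283.2 N → the container is in equilibrium; friction equals the required value.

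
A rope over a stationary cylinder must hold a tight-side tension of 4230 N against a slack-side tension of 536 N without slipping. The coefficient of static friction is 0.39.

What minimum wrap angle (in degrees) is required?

T₂/T₁ = e^{μβ} → β = ln(T₂/T₁)/μ.
β = ln(4230/536)/0.39 = 2.066/0.39 = 5.297 rad.
In degrees: β = 5.297 × 180/π = 303°.

β_min ≈ 303°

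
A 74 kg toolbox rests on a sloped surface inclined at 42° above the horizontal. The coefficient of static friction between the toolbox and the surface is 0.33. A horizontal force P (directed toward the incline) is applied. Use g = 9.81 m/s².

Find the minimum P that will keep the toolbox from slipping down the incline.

The toolbox tends to slide down (tan θ > μ_s), so at the point of impending slip friction acts up-slope at its limit: f = μ_s N.
Perpendicular to the incline: N = m g cos θ + P sin θ.
Along the incline: P cos θ + μ_s N = m g sin θ, i.e. P cos θ + μ_s (m g cos θ + P sin θ) = m g sin θ.
Solving, P (cos θ + μ_s sin θ) = m g (sin θ − μ_s cos θ), so P = 726×0.4239/0.964 = 319 N.

P_min ≈ 319 N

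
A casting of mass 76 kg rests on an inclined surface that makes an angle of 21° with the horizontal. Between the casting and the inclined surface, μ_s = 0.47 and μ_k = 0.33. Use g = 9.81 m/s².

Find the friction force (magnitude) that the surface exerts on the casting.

f ≈ 267 N (up the incline)

The normal reaction is N = m g cos θ = 696 N.
Along the slope the weight component is m g sin θ = 267.2 N; friction must supply exactly this, acting up-slope.
The static-friction ceiling is μ_s N = 0.47 × 696 = 327.1 N.
Since |267.2| ≤ 327.1 N, no slip — friction simply equals what equilibrium demands.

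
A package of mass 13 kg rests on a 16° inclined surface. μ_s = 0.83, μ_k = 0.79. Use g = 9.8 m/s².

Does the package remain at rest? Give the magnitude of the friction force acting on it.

N = m g cos θ = 122 N.
Down-slope weight component: m g sin θ = 35.1 N.
μ_s N = 102 N.
35.1 ≤ 102 N, so it stays put; friction = 35.1 N.

f ≈ 35.1 N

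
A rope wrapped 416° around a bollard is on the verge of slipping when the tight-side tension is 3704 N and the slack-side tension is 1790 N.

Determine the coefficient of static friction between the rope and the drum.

μ ≈ 0.1

T₂/T₁ = e^{μβ} → μ = ln(T₂/T₁)/β.
β = 416° = 7.261 rad.
μ = ln(3704/1790)/7.261 = ln(2.069)/7.261 = 0.1.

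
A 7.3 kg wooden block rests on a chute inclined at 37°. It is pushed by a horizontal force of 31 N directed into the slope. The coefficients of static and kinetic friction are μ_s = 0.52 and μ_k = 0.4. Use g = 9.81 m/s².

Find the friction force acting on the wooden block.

Resolve perpendicular to the incline: N = m g cos θ + P sin θ = 7.3×9.81×cos 37° + 31×sin 37° = 75.85 N.
Along the incline, the net driving force (taking up-slope positive) is P cos θ − m g sin θ = 24.76 − 43.1 = -18.34 N, so equilibrium requires friction f = 18.34 N (up-slope).
The limit of static friction is μ_s N = 39.44 N.
Since 18.34 N is within the 39.44 N limit, the wooden block stays put and friction is exactly 18.3 N.

f ≈ 18.3 N (up the incline)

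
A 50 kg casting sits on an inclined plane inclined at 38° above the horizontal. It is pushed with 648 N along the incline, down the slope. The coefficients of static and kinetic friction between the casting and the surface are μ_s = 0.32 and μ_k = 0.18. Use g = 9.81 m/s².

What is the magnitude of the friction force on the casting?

Perpendicular to the surface, N = m g cos θ = 50·9.81·cos 38° = 386.5 N.
For equilibrium along the incline the friction force must supply f = m g sin θ + P = 302 + 648 = 950 N (positive meaning up-slope).
The static-friction ceiling is μ_s N = 0.32 × 386.5 = 123.7 N.
Since |950| > 123.7 N, static friction cannot hold it; the casting slides down the incline and kinetic friction applies: f = μ_k N = 0.18 × 386.5 = 69.6 N.

f ≈ 69.6 N (up the incline)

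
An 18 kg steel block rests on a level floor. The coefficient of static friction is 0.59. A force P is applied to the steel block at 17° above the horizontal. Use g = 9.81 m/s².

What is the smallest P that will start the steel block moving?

P ≈ 92.3 N

N = m g − P sin α (the pull lifts the steel block).
At impending slip, P cos α = μ_s N = μ_s (m g − P sin α).
Solving: P (cos α + μ_s sin α) = μ_s m g → P = 0.59×177/(cos 17° + 0.59 sin 17°) = 104/1.129 = 92.3 N.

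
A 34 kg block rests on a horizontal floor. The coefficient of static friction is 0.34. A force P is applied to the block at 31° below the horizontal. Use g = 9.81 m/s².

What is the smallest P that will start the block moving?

N = m g + P sin α (the push presses the block into the horizontal floor).
At impending slip, P cos α = μ_s N = μ_s (m g + P sin α).
Solving: P (cos α − μ_s sin α) = μ_s m g → P = 0.34×334/(cos 31° − 0.34 sin 31°) = 113/0.6821 = 166 N.

P ≈ 166 N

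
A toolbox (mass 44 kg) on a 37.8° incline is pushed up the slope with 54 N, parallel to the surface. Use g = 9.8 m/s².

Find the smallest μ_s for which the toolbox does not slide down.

μ_s,min ≈ 0.617

N = m g cos θ = 340.7 N.
Friction must make up the shortfall along the incline: f = m g sin θ − P = 264.3 − 54 = 210.3 N.
At the threshold f = μ_s N, so μ_s,min = 210.3/340.7 = 0.617.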